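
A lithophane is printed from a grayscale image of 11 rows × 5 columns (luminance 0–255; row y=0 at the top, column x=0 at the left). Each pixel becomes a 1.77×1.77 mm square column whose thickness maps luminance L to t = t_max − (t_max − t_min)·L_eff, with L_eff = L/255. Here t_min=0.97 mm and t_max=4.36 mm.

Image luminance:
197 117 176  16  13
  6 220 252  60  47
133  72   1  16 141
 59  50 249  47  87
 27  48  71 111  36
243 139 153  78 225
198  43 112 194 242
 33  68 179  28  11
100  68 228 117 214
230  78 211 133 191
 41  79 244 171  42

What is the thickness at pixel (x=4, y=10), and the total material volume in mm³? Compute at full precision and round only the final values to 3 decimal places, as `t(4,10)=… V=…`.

span = t_max - t_min = 4.36 - 0.97 = 3.390
L(4,10) = 42, L_eff = 42/255 = 0.164706
t(4,10) = 4.36 - 3.390·0.164706 = 3.802
Σt over all 11·5 pixels = 264263/1700 ≈ 155.4488235
V = pitch²·Σt = 1.77²·264263/1700 = 487.006

t(4,10)=3.802 V=487.006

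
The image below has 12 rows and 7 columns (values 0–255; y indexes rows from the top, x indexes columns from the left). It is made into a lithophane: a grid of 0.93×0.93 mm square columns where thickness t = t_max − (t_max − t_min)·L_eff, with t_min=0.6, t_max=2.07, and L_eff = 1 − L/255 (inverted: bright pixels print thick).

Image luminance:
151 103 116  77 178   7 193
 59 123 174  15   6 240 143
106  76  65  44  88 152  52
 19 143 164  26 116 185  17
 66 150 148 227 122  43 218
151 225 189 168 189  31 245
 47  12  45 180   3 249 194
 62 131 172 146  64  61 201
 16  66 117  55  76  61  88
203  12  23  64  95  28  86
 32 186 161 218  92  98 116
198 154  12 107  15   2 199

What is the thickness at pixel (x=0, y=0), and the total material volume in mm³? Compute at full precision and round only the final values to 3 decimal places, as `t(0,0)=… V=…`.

span = t_max - t_min = 2.07 - 0.6 = 1.470
L(0,0) = 151, L_eff = 1 - 151/255 = 0.407843 (inverted)
t(0,0) = 2.07 - 1.470·0.407843 = 1.470
Σt over all 12·7 pixels = 877093/8500 ≈ 103.1874118
V = pitch²·Σt = 0.93²·877093/8500 = 89.247

t(0,0)=1.470 V=89.247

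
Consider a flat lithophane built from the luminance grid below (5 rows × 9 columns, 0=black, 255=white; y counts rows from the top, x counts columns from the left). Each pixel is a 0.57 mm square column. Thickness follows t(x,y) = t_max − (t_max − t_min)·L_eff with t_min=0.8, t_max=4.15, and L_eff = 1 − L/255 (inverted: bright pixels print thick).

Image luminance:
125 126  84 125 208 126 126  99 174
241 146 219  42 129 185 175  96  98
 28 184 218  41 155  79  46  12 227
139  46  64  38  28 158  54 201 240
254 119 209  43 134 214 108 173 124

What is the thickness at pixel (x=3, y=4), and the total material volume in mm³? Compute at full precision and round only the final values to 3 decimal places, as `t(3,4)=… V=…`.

span = t_max - t_min = 4.15 - 0.8 = 3.350
L(3,4) = 43, L_eff = 1 - 43/255 = 0.831373 (inverted)
t(3,4) = 4.15 - 3.350·0.831373 = 1.365
Σt over all 5·9 pixels = 28811/255 ≈ 112.9843137
V = pitch²·Σt = 0.57²·28811/255 = 36.709

t(3,4)=1.365 V=36.709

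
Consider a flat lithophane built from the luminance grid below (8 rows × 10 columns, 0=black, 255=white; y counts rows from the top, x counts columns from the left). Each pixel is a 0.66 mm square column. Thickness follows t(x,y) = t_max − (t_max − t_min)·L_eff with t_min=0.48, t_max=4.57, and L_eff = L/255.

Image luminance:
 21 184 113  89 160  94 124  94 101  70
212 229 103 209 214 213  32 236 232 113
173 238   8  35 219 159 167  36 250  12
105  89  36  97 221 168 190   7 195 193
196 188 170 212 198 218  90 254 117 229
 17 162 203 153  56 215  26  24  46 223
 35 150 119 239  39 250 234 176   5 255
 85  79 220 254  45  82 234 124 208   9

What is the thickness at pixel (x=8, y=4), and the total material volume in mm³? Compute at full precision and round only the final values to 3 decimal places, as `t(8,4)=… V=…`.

span = t_max - t_min = 4.57 - 0.48 = 4.090
L(8,4) = 117, L_eff = 117/255 = 0.458824
t(8,4) = 4.57 - 4.090·0.458824 = 2.693
Σt over all 8·10 pixels = 78488/425 ≈ 184.6776471
V = pitch²·Σt = 0.66²·78488/425 = 80.446

t(8,4)=2.693 V=80.446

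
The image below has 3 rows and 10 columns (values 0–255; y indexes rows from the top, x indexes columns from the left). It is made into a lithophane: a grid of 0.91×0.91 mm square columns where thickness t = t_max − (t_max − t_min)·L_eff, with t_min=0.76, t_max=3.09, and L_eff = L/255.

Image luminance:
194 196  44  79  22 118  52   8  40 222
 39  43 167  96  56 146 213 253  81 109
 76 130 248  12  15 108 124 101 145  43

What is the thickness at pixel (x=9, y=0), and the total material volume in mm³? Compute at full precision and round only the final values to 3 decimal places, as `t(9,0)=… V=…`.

span = t_max - t_min = 3.09 - 0.76 = 2.330
L(9,0) = 222, L_eff = 222/255 = 0.870588
t(9,0) = 3.09 - 2.330·0.870588 = 1.062
Σt over all 3·10 pixels = 54097/850 ≈ 63.6435294
V = pitch²·Σt = 0.91²·54097/850 = 52.703

t(9,0)=1.062 V=52.703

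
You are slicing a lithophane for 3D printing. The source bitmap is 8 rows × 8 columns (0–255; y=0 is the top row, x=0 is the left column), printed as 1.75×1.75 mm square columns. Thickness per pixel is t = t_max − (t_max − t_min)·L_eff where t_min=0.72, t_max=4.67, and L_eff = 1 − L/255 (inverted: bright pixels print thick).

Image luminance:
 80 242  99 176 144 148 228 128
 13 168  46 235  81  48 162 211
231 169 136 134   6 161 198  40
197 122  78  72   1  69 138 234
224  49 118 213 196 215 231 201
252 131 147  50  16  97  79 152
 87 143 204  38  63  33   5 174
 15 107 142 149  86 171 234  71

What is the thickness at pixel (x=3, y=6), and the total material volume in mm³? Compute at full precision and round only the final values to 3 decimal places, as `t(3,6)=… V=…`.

t(3,6)=1.309 V=534.292

span = t_max - t_min = 4.67 - 0.72 = 3.950
L(3,6) = 38, L_eff = 1 - 38/255 = 0.850980 (inverted)
t(3,6) = 4.67 - 3.950·0.850980 = 1.309
Σt over all 8·8 pixels = 44488/255 ≈ 174.4627451
V = pitch²·Σt = 1.75²·44488/255 = 534.292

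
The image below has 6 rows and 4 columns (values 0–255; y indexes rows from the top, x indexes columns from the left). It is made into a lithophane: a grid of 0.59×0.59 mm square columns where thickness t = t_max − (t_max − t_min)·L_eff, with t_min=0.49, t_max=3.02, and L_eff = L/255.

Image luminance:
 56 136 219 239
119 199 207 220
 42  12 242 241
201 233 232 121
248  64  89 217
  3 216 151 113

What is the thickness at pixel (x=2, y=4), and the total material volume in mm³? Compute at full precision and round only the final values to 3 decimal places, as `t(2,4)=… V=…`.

span = t_max - t_min = 3.02 - 0.49 = 2.530
L(2,4) = 89, L_eff = 89/255 = 0.349020
t(2,4) = 3.02 - 2.530·0.349020 = 2.137
Σt over all 6·4 pixels = 44089/1275 ≈ 34.5796078
V = pitch²·Σt = 0.59²·44089/1275 = 12.037

t(2,4)=2.137 V=12.037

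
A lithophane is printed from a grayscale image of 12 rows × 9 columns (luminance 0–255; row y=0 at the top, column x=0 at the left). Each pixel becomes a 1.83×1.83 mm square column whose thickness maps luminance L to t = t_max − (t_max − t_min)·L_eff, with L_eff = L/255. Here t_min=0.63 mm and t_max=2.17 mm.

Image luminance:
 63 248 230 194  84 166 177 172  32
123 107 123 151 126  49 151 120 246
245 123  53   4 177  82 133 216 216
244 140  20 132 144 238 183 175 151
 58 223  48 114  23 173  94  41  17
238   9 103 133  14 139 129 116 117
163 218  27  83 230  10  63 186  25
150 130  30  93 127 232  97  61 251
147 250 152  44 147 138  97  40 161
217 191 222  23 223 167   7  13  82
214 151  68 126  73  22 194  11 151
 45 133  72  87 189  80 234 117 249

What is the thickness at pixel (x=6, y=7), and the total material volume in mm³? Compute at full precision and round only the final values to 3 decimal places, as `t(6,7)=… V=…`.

t(6,7)=1.584 V=506.960

span = t_max - t_min = 2.17 - 0.63 = 1.540
L(6,7) = 97, L_eff = 97/255 = 0.380392
t(6,7) = 2.17 - 1.540·0.380392 = 1.584
Σt over all 12·9 pixels = 64337/425 ≈ 151.3811765
V = pitch²·Σt = 1.83²·64337/425 = 506.960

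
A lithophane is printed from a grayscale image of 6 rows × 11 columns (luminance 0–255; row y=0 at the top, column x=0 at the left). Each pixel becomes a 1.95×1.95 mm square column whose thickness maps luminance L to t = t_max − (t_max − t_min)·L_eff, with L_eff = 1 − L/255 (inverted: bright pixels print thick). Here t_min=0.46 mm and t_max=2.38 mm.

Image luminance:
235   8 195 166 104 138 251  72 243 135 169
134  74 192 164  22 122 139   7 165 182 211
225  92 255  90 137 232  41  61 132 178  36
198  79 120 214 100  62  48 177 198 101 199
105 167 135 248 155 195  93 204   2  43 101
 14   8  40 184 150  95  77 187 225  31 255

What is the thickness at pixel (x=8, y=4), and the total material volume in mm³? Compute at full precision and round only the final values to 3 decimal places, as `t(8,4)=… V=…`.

span = t_max - t_min = 2.38 - 0.46 = 1.920
L(8,4) = 2, L_eff = 1 - 2/255 = 0.992157 (inverted)
t(8,4) = 2.38 - 1.920·0.992157 = 0.475
Σt over all 6·11 pixels = 205587/2125 ≈ 96.7468235
V = pitch²·Σt = 1.95²·205587/2125 = 367.880

t(8,4)=0.475 V=367.880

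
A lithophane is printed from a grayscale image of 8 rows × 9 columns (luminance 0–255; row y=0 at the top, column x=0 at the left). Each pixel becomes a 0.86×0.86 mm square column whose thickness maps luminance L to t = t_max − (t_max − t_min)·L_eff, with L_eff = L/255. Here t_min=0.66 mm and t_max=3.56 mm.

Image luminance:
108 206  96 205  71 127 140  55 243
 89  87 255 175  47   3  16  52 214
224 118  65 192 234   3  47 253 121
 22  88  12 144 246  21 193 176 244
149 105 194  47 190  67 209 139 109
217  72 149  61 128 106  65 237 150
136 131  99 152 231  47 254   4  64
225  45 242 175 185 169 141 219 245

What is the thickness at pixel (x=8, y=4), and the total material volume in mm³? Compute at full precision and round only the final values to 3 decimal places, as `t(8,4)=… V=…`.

t(8,4)=2.320 V=107.566

span = t_max - t_min = 3.56 - 0.66 = 2.900
L(8,4) = 109, L_eff = 109/255 = 0.427451
t(8,4) = 3.56 - 2.900·0.427451 = 2.320
Σt over all 8·9 pixels = 61811/425 ≈ 145.4376471
V = pitch²·Σt = 0.86²·61811/425 = 107.566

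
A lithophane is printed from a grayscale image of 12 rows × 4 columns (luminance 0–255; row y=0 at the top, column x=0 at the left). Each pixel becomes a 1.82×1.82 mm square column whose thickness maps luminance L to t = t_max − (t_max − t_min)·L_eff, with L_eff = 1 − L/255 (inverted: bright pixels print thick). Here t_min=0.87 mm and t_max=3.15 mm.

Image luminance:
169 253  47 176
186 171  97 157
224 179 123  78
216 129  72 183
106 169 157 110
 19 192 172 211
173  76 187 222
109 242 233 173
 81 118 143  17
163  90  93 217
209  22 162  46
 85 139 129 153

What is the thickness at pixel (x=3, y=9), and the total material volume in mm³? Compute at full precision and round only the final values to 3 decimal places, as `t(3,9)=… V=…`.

span = t_max - t_min = 3.15 - 0.87 = 2.280
L(3,9) = 217, L_eff = 1 - 217/255 = 0.149020 (inverted)
t(3,9) = 3.15 - 2.280·0.149020 = 2.810
Σt over all 12·4 pixels = 219422/2125 ≈ 103.2574118
V = pitch²·Σt = 1.82²·219422/2125 = 342.030

t(3,9)=2.810 V=342.030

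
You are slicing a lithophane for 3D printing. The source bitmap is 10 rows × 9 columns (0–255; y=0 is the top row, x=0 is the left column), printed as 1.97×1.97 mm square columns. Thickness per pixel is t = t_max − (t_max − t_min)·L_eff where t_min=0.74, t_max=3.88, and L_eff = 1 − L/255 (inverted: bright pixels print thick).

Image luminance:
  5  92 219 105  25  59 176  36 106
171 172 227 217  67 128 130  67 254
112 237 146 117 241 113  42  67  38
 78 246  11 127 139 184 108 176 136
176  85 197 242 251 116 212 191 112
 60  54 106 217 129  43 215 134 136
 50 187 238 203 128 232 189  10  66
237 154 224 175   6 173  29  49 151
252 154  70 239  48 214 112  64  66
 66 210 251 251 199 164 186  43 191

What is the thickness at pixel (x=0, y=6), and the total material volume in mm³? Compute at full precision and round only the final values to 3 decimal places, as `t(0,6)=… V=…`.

t(0,6)=1.356 V=857.304

span = t_max - t_min = 3.88 - 0.74 = 3.140
L(0,6) = 50, L_eff = 1 - 50/255 = 0.803922 (inverted)
t(0,6) = 3.88 - 3.140·0.803922 = 1.356
Σt over all 10·9 pixels = 938839/4250 ≈ 220.9032941
V = pitch²·Σt = 1.97²·938839/4250 = 857.304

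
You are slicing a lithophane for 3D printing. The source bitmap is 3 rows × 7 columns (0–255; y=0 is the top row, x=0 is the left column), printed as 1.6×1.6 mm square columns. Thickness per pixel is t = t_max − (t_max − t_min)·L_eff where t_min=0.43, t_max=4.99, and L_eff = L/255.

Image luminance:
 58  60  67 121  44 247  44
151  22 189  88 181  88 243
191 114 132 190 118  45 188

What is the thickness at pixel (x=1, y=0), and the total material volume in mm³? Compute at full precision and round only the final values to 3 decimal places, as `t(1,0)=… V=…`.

span = t_max - t_min = 4.99 - 0.43 = 4.560
L(1,0) = 60, L_eff = 60/255 = 0.235294
t(1,0) = 4.99 - 4.560·0.235294 = 3.917
Σt over all 3·7 pixels = 498403/8500 ≈ 58.6356471
V = pitch²·Σt = 1.6²·498403/8500 = 150.107

t(1,0)=3.917 V=150.107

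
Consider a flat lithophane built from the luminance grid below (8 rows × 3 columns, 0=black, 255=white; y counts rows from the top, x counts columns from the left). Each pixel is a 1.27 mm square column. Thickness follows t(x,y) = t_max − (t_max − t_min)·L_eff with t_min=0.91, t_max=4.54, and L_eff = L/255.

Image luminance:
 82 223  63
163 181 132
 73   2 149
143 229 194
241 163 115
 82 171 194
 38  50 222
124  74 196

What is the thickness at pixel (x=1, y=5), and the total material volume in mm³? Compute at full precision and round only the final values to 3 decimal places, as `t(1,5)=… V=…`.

span = t_max - t_min = 4.54 - 0.91 = 3.630
L(1,5) = 171, L_eff = 171/255 = 0.670588
t(1,5) = 4.54 - 3.630·0.670588 = 2.106
Σt over all 8·3 pixels = 131594/2125 ≈ 61.9265882
V = pitch²·Σt = 1.27²·131594/2125 = 99.881

t(1,5)=2.106 V=99.881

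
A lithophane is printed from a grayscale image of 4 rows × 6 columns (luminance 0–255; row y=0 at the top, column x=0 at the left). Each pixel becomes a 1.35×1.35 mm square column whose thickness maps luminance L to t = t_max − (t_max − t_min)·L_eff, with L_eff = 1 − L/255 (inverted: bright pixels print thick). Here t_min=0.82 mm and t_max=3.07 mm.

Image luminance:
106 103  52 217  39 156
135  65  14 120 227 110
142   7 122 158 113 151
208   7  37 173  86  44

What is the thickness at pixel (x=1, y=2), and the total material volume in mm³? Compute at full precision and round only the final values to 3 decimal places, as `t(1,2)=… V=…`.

span = t_max - t_min = 3.07 - 0.82 = 2.250
L(1,2) = 7, L_eff = 1 - 7/255 = 0.972549 (inverted)
t(1,2) = 3.07 - 2.250·0.972549 = 0.882
Σt over all 4·6 pixels = 18084/425 ≈ 42.5505882
V = pitch²·Σt = 1.35²·18084/425 = 77.548

t(1,2)=0.882 V=77.548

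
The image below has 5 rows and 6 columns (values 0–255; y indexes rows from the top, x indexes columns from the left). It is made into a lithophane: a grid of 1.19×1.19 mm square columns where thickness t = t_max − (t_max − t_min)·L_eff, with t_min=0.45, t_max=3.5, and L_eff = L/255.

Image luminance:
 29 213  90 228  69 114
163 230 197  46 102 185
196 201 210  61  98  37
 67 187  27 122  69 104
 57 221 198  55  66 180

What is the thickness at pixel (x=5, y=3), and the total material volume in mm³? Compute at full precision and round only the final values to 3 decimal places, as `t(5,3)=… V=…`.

span = t_max - t_min = 3.5 - 0.45 = 3.050
L(5,3) = 104, L_eff = 104/255 = 0.407843
t(5,3) = 3.5 - 3.050·0.407843 = 2.256
Σt over all 5·6 pixels = 50393/850 ≈ 59.2858824
V = pitch²·Σt = 1.19²·50393/850 = 83.955

t(5,3)=2.256 V=83.955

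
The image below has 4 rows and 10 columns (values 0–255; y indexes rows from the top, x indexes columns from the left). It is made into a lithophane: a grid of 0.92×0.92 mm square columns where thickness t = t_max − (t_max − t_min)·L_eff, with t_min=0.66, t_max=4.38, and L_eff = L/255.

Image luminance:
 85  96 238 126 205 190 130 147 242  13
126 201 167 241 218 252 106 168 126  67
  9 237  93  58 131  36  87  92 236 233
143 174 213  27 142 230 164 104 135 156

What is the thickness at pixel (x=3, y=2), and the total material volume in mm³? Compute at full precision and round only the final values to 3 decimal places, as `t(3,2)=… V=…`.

t(3,2)=3.534 V=76.131

span = t_max - t_min = 4.38 - 0.66 = 3.720
L(3,2) = 58, L_eff = 58/255 = 0.227451
t(3,2) = 4.38 - 3.720·0.227451 = 3.534
Σt over all 4·10 pixels = 191136/2125 ≈ 89.9463529
V = pitch²·Σt = 0.92²·191136/2125 = 76.131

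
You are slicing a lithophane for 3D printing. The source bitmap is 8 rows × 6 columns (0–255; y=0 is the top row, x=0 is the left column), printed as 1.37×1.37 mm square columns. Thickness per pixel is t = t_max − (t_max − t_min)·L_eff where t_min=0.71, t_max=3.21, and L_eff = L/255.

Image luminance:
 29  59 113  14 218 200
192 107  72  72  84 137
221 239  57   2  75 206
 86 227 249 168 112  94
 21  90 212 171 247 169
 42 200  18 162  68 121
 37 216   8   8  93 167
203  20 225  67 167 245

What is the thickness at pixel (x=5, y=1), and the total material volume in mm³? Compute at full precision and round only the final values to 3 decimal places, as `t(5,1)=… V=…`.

t(5,1)=1.867 V=178.603

span = t_max - t_min = 3.21 - 0.71 = 2.500
L(5,1) = 137, L_eff = 137/255 = 0.537255
t(5,1) = 3.21 - 2.500·0.537255 = 1.867
Σt over all 8·6 pixels = 121327/1275 ≈ 95.1584314
V = pitch²·Σt = 1.37²·121327/1275 = 178.603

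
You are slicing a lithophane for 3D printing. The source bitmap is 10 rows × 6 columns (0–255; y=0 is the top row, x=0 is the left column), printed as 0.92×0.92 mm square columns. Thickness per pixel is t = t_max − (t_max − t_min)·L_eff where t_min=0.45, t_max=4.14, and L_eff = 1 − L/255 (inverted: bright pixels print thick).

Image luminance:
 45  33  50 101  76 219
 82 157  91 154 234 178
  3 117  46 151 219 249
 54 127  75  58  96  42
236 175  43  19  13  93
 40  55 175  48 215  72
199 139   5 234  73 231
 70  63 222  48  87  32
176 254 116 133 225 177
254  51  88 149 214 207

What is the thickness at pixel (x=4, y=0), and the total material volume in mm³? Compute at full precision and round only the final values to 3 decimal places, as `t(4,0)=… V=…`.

t(4,0)=1.550 V=112.116

span = t_max - t_min = 4.14 - 0.45 = 3.690
L(4,0) = 76, L_eff = 1 - 76/255 = 0.701961 (inverted)
t(4,0) = 4.14 - 3.690·0.701961 = 1.550
Σt over all 10·6 pixels = 281481/2125 ≈ 132.4616471
V = pitch²·Σt = 0.92²·281481/2125 = 112.116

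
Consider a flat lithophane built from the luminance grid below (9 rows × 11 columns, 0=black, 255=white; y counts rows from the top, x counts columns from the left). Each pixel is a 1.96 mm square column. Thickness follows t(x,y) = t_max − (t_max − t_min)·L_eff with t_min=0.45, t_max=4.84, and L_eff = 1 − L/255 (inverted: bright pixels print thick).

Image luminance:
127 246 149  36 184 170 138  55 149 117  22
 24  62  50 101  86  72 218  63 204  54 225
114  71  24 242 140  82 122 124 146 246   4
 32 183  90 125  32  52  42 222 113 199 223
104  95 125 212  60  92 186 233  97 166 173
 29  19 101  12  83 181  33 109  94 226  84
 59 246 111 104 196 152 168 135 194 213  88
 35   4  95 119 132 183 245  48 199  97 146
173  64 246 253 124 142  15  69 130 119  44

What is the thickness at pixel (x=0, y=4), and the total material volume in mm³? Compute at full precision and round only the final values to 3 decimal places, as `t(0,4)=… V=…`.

t(0,4)=2.240 V=967.550

span = t_max - t_min = 4.84 - 0.45 = 4.390
L(0,4) = 104, L_eff = 1 - 104/255 = 0.592157 (inverted)
t(0,4) = 4.84 - 4.390·0.592157 = 2.240
Σt over all 9·11 pixels = 2140821/8500 ≈ 251.8612941
V = pitch²·Σt = 1.96²·2140821/8500 = 967.550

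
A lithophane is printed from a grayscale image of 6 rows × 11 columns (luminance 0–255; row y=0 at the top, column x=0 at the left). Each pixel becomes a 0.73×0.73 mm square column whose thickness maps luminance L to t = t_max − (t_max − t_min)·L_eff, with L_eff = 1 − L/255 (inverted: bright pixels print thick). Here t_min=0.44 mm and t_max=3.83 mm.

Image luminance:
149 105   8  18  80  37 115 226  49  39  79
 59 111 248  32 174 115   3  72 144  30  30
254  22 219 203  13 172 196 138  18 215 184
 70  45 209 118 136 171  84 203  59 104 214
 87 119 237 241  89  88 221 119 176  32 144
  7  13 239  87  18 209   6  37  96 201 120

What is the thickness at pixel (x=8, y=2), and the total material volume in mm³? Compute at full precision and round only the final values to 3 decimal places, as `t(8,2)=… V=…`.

t(8,2)=0.679 V=69.005

span = t_max - t_min = 3.83 - 0.44 = 3.390
L(8,2) = 18, L_eff = 1 - 18/255 = 0.929412 (inverted)
t(8,2) = 3.83 - 3.390·0.929412 = 0.679
Σt over all 6·11 pixels = 275167/2125 ≈ 129.4903529
V = pitch²·Σt = 0.73²·275167/2125 = 69.005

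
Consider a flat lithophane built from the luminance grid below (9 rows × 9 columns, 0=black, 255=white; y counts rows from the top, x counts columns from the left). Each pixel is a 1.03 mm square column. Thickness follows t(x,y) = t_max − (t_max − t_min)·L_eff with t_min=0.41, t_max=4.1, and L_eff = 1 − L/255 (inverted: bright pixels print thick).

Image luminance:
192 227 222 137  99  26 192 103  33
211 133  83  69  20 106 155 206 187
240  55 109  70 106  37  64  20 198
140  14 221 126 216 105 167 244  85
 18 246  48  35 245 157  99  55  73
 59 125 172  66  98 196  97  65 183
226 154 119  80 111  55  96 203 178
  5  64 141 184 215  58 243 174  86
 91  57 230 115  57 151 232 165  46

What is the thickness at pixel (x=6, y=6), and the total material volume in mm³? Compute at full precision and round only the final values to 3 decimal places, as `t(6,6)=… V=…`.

span = t_max - t_min = 4.1 - 0.41 = 3.690
L(6,6) = 96, L_eff = 1 - 96/255 = 0.623529 (inverted)
t(6,6) = 4.1 - 3.690·0.623529 = 1.799
Σt over all 9·9 pixels = 767889/4250 ≈ 180.6797647
V = pitch²·Σt = 1.03²·767889/4250 = 191.683

t(6,6)=1.799 V=191.683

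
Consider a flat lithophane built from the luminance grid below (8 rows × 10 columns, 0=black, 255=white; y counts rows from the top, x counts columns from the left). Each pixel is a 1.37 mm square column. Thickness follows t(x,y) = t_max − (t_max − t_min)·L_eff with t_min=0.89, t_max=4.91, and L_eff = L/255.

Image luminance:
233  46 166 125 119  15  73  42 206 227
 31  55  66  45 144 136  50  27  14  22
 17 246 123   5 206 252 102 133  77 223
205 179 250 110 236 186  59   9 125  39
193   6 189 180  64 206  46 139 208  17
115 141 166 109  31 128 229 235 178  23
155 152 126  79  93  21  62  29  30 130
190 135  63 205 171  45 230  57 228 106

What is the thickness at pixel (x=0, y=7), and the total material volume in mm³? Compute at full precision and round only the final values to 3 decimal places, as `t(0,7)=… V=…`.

t(0,7)=1.915 V=455.147

span = t_max - t_min = 4.91 - 0.89 = 4.020
L(0,7) = 190, L_eff = 190/255 = 0.745098
t(0,7) = 4.91 - 4.020·0.745098 = 1.915
Σt over all 8·10 pixels = 515311/2125 ≈ 242.4992941
V = pitch²·Σt = 1.37²·515311/2125 = 455.147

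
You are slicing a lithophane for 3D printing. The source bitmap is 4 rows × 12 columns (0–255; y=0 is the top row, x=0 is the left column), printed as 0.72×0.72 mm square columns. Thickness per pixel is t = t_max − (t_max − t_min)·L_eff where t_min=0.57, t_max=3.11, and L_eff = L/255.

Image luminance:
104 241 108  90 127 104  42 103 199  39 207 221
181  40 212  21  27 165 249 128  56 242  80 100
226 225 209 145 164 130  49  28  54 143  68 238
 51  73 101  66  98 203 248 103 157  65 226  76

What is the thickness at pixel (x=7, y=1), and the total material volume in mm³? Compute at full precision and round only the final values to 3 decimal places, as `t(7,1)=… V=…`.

t(7,1)=1.835 V=45.207

span = t_max - t_min = 3.11 - 0.57 = 2.540
L(7,1) = 128, L_eff = 128/255 = 0.501961
t(7,1) = 3.11 - 2.540·0.501961 = 1.835
Σt over all 4·12 pixels = 555928/6375 ≈ 87.2043922
V = pitch²·Σt = 0.72²·555928/6375 = 45.207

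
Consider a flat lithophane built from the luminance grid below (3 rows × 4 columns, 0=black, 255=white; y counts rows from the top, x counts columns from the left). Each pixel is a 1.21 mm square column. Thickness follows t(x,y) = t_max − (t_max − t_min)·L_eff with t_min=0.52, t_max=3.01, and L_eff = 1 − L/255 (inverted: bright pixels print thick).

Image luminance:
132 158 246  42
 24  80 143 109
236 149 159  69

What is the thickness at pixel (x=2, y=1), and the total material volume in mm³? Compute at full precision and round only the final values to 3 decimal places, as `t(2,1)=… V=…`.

t(2,1)=1.916 V=31.253

span = t_max - t_min = 3.01 - 0.52 = 2.490
L(2,1) = 143, L_eff = 1 - 143/255 = 0.439216 (inverted)
t(2,1) = 3.01 - 2.490·0.439216 = 1.916
Σt over all 3·4 pixels = 21.346
V = pitch²·Σt = 1.21²·21.346 = 31.253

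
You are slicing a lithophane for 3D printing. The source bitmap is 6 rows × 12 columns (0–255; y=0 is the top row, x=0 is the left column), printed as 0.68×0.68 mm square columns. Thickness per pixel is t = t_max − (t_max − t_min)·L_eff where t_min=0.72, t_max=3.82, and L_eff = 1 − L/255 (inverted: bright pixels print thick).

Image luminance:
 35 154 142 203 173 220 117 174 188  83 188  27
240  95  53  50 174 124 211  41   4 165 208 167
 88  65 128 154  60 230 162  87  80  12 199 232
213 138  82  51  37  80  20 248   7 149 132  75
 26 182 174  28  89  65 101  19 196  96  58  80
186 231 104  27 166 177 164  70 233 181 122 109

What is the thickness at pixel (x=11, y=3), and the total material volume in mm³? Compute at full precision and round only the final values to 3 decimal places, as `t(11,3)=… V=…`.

span = t_max - t_min = 3.82 - 0.72 = 3.100
L(11,3) = 75, L_eff = 1 - 75/255 = 0.705882 (inverted)
t(11,3) = 3.82 - 3.100·0.705882 = 1.632
Σt over all 6·12 pixels = 406511/2550 ≈ 159.4160784
V = pitch²·Σt = 0.68²·406511/2550 = 73.714

t(11,3)=1.632 V=73.714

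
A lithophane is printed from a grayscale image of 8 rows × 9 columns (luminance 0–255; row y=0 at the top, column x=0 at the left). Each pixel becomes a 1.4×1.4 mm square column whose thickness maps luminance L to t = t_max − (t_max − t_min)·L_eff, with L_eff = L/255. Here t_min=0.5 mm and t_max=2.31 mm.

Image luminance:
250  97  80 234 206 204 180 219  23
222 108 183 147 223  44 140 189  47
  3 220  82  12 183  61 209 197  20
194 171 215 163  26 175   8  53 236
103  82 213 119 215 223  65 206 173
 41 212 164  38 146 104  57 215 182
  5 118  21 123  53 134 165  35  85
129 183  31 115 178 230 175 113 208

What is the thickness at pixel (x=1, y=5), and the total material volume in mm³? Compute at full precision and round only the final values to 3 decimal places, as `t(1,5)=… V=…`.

t(1,5)=0.805 V=191.276

span = t_max - t_min = 2.31 - 0.5 = 1.810
L(1,5) = 212, L_eff = 212/255 = 0.831373
t(1,5) = 2.31 - 1.810·0.831373 = 0.805
Σt over all 8·9 pixels = 2488537/25500 ≈ 97.5896863
V = pitch²·Σt = 1.4²·2488537/25500 = 191.276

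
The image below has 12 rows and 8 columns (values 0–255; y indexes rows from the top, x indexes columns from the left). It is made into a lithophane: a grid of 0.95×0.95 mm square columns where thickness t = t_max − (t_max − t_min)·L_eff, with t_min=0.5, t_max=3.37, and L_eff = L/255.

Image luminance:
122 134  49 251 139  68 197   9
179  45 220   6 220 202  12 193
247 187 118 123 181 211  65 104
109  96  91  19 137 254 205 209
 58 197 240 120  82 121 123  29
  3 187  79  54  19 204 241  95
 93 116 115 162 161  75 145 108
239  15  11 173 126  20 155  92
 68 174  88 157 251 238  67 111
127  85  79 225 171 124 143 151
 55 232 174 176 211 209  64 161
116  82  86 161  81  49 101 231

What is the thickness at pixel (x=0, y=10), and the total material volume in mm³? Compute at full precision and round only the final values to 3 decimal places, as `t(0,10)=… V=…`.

span = t_max - t_min = 3.37 - 0.5 = 2.870
L(0,10) = 55, L_eff = 55/255 = 0.215686
t(0,10) = 3.37 - 2.870·0.215686 = 2.751
Σt over all 12·8 pixels = 1164991/6375 ≈ 182.7436863
V = pitch²·Σt = 0.95²·1164991/6375 = 164.926

t(0,10)=2.751 V=164.926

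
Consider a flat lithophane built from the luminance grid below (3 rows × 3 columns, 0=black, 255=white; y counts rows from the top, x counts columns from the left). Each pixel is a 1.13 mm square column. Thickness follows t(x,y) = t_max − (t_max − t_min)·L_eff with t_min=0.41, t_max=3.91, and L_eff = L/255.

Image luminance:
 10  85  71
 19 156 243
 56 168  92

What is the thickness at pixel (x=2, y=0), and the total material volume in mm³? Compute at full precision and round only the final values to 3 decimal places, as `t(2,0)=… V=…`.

t(2,0)=2.935 V=29.161

span = t_max - t_min = 3.91 - 0.41 = 3.500
L(2,0) = 71, L_eff = 71/255 = 0.278431
t(2,0) = 3.91 - 3.500·0.278431 = 2.935
Σt over all 3·3 pixels = 38823/1700 ≈ 22.8370588
V = pitch²·Σt = 1.13²·38823/1700 = 29.161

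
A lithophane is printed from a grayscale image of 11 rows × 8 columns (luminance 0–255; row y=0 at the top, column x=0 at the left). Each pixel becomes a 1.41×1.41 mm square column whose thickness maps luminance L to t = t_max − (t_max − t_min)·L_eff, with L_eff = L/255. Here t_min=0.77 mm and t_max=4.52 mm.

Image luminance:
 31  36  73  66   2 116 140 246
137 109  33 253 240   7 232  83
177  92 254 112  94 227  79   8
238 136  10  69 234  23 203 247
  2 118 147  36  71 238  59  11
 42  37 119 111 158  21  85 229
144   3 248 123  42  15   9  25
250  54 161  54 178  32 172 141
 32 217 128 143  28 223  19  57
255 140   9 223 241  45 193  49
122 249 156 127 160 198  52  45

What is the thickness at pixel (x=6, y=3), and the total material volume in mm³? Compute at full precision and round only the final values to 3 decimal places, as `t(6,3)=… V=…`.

span = t_max - t_min = 4.52 - 0.77 = 3.750
L(6,3) = 203, L_eff = 203/255 = 0.796078
t(6,3) = 4.52 - 3.750·0.796078 = 1.535
Σt over all 11·8 pixels = 419867/1700 ≈ 246.9805882
V = pitch²·Σt = 1.41²·419867/1700 = 491.022

t(6,3)=1.535 V=491.022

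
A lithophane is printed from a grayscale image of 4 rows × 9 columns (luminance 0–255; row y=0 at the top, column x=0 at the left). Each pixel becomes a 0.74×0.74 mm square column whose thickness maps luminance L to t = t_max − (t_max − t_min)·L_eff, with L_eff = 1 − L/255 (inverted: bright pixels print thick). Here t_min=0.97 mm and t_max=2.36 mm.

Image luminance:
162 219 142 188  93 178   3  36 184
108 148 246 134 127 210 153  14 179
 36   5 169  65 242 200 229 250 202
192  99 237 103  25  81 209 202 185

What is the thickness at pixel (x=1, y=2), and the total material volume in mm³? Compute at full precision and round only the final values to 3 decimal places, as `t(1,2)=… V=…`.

t(1,2)=0.997 V=34.808

span = t_max - t_min = 2.36 - 0.97 = 1.390
L(1,2) = 5, L_eff = 1 - 5/255 = 0.980392 (inverted)
t(1,2) = 2.36 - 1.390·0.980392 = 0.997
Σt over all 4·9 pixels = 324181/5100 ≈ 63.5649020
V = pitch²·Σt = 0.74²·324181/5100 = 34.808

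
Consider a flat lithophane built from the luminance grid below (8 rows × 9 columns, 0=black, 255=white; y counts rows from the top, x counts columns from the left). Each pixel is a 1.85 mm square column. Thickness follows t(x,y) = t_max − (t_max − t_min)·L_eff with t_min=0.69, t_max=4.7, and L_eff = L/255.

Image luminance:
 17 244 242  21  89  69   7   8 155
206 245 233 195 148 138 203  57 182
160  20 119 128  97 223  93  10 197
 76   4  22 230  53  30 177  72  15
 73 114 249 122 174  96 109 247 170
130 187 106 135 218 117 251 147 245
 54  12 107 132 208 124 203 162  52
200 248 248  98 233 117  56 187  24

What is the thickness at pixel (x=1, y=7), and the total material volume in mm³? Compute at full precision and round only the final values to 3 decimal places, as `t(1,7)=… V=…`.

span = t_max - t_min = 4.7 - 0.69 = 4.010
L(1,7) = 248, L_eff = 248/255 = 0.972549
t(1,7) = 4.7 - 4.010·0.972549 = 0.800
Σt over all 8·9 pixels = 80061/425 ≈ 188.3788235
V = pitch²·Σt = 1.85²·80061/425 = 644.727

t(1,7)=0.800 V=644.727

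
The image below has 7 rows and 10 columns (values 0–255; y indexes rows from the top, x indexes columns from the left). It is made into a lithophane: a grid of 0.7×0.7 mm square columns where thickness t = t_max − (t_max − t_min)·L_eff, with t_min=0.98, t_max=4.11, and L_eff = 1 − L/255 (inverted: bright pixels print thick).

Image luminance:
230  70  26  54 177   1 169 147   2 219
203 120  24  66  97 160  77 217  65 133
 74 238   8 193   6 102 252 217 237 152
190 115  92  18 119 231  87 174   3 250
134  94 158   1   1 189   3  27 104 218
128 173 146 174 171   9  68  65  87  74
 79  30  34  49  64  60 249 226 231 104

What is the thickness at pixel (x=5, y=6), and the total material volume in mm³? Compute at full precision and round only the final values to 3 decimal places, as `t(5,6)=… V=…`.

t(5,6)=1.716 V=82.722

span = t_max - t_min = 4.11 - 0.98 = 3.130
L(5,6) = 60, L_eff = 1 - 60/255 = 0.764706 (inverted)
t(5,6) = 4.11 - 3.130·0.764706 = 1.716
Σt over all 7·10 pixels = 860989/5100 ≈ 168.8213725
V = pitch²·Σt = 0.7²·860989/5100 = 82.722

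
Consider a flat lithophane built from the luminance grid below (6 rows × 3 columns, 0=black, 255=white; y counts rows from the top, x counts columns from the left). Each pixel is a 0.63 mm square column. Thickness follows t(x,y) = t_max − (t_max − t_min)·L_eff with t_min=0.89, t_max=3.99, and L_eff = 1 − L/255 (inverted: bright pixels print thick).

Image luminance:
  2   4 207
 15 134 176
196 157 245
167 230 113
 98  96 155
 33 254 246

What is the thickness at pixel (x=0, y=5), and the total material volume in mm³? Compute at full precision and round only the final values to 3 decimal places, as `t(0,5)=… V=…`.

t(0,5)=1.291 V=18.556

span = t_max - t_min = 3.99 - 0.89 = 3.100
L(0,5) = 33, L_eff = 1 - 33/255 = 0.870588 (inverted)
t(0,5) = 3.99 - 3.100·0.870588 = 1.291
Σt over all 6·3 pixels = 119219/2550 ≈ 46.7525490
V = pitch²·Σt = 0.63²·119219/2550 = 18.556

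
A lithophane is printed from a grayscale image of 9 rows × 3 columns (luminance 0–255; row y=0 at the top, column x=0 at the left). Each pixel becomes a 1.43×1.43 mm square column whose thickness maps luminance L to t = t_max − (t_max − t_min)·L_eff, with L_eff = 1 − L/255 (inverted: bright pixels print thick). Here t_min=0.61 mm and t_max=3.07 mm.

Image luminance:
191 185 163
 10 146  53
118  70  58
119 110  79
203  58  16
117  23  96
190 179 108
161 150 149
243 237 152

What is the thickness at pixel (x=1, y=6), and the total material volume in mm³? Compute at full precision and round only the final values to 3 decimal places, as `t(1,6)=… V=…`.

t(1,6)=2.337 V=100.437

span = t_max - t_min = 3.07 - 0.61 = 2.460
L(1,6) = 179, L_eff = 1 - 179/255 = 0.298039 (inverted)
t(1,6) = 3.07 - 2.460·0.298039 = 2.337
Σt over all 9·3 pixels = 417483/8500 ≈ 49.1156471
V = pitch²·Σt = 1.43²·417483/8500 = 100.437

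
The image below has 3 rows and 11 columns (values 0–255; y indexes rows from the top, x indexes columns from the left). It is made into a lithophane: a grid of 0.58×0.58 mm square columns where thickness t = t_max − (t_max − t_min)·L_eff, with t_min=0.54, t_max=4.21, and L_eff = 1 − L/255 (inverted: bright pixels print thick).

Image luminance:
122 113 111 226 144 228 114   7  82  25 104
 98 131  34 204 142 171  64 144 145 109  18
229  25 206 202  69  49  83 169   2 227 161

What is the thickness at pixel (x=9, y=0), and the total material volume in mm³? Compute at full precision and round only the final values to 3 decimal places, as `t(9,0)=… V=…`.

span = t_max - t_min = 4.21 - 0.54 = 3.670
L(9,0) = 25, L_eff = 1 - 25/255 = 0.901961 (inverted)
t(9,0) = 4.21 - 3.670·0.901961 = 0.900
Σt over all 3·11 pixels = 476749/6375 ≈ 74.7841569
V = pitch²·Σt = 0.58²·476749/6375 = 25.157

t(9,0)=0.900 V=25.157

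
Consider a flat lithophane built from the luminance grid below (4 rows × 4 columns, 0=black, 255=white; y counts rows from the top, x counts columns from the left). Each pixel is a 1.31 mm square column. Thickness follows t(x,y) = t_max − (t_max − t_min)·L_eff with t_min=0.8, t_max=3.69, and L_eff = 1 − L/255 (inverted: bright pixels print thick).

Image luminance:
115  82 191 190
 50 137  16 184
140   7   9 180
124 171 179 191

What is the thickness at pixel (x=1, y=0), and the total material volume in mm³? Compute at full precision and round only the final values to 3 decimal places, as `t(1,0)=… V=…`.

span = t_max - t_min = 3.69 - 0.8 = 2.890
L(1,0) = 82, L_eff = 1 - 82/255 = 0.678431 (inverted)
t(1,0) = 3.69 - 2.890·0.678431 = 1.729
Σt over all 4·4 pixels = 26311/750 ≈ 35.0813333
V = pitch²·Σt = 1.31²·26311/750 = 60.203

t(1,0)=1.729 V=60.203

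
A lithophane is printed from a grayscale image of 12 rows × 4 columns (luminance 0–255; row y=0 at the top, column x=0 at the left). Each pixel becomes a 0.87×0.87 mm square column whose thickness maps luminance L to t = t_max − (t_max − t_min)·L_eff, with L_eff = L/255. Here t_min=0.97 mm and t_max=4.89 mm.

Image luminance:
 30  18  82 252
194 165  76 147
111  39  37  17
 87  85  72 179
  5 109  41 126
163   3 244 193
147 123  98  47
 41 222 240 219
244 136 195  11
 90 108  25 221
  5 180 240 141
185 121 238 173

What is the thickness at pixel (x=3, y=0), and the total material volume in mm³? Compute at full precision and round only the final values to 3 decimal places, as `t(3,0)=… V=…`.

t(3,0)=1.016 V=108.719

span = t_max - t_min = 4.89 - 0.97 = 3.920
L(3,0) = 252, L_eff = 252/255 = 0.988235
t(3,0) = 4.89 - 3.920·0.988235 = 1.016
Σt over all 12·4 pixels = 61046/425 ≈ 143.6376471
V = pitch²·Σt = 0.87²·61046/425 = 108.719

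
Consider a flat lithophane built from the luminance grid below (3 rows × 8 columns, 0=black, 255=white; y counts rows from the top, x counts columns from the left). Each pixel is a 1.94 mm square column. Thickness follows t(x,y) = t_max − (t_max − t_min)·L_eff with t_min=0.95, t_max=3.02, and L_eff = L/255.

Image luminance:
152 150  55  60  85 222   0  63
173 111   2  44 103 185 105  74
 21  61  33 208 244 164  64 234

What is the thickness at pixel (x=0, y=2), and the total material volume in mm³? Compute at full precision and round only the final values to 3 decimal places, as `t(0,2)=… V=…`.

t(0,2)=2.850 V=192.954

span = t_max - t_min = 3.02 - 0.95 = 2.070
L(0,2) = 21, L_eff = 21/255 = 0.082353
t(0,2) = 3.02 - 2.070·0.082353 = 2.850
Σt over all 3·8 pixels = 435783/8500 ≈ 51.2685882
V = pitch²·Σt = 1.94²·435783/8500 = 192.954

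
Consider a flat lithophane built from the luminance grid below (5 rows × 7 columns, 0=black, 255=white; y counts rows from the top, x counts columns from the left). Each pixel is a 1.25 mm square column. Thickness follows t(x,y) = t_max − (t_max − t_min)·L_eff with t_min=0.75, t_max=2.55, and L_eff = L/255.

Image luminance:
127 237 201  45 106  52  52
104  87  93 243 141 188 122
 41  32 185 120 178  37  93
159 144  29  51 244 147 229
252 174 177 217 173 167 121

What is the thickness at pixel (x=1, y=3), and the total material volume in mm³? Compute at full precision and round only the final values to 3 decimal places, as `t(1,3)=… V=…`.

t(1,3)=1.534 V=86.865

span = t_max - t_min = 2.55 - 0.75 = 1.800
L(1,3) = 144, L_eff = 144/255 = 0.564706
t(1,3) = 2.55 - 1.800·0.564706 = 1.534
Σt over all 5·7 pixels = 94509/1700 ≈ 55.5935294
V = pitch²·Σt = 1.25²·94509/1700 = 86.865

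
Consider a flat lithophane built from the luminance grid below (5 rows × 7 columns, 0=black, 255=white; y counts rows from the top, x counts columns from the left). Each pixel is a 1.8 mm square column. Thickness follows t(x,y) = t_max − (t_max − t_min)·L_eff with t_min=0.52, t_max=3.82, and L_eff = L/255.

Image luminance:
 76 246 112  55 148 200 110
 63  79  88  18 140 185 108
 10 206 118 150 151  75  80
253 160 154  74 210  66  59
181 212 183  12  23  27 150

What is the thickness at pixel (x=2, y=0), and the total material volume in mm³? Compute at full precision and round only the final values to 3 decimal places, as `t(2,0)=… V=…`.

span = t_max - t_min = 3.82 - 0.52 = 3.300
L(2,0) = 112, L_eff = 112/255 = 0.439216
t(2,0) = 3.82 - 3.300·0.439216 = 2.371
Σt over all 5·7 pixels = 79.58
V = pitch²·Σt = 1.8²·79.58 = 257.839

t(2,0)=2.371 V=257.839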